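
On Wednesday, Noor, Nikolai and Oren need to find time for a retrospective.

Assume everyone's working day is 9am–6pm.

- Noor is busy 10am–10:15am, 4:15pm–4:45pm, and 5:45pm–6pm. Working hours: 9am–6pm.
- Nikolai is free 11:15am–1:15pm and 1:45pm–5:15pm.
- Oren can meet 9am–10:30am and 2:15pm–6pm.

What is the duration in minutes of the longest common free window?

120 minutes

Noor free within 09:00–18:00: 09:00–10:00, 10:15–16:15, 16:45–17:45.
Noor ∩ Nikolai: 11:15–13:15, 13:45–16:15, 16:45–17:15.
Noor ∩ Nikolai ∩ Oren: 14:15–16:15, 16:45–17:15.
Common window lengths: 120, 30 min; longest is 120.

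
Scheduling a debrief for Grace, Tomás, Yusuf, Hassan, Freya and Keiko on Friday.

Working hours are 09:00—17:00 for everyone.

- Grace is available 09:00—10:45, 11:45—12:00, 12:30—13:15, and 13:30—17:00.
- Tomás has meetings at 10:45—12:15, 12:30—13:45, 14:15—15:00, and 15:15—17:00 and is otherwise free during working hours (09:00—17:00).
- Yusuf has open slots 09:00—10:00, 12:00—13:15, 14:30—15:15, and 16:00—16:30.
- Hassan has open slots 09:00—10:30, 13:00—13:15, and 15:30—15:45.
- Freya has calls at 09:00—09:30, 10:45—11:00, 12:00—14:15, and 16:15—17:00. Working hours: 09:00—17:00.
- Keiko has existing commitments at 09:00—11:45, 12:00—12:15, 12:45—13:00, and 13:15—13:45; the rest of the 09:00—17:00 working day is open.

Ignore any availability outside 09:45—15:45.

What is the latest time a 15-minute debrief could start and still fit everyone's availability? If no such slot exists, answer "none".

Tomás free within 09:00–17:00: 09:00–10:45, 12:15–12:30, 13:45–14:15, 15:00–15:15.
Freya free within 09:00–17:00: 09:30–10:45, 11:00–12:00, 14:15–16:15.
Keiko free within 09:00–17:00: 11:45–12:00, 12:15–12:45, 13:00–13:15, 13:45–17:00.
Grace ∩ Tomás: 09:00–10:45, 13:45–14:15, 15:00–15:15.
Grace ∩ Tomás ∩ Yusuf: 09:00–10:00, 15:00–15:15.
Grace ∩ Tomás ∩ Yusuf ∩ Hassan: 09:00–10:00.
Grace ∩ Tomás ∩ Yusuf ∩ Hassan ∩ Freya: 09:30–10:00.
Grace ∩ Tomás ∩ Yusuf ∩ Hassan ∩ Freya ∩ Keiko: (none).
Restricted to 09:45–15:45: (none).
Windows ≥ 15 min: (none).

none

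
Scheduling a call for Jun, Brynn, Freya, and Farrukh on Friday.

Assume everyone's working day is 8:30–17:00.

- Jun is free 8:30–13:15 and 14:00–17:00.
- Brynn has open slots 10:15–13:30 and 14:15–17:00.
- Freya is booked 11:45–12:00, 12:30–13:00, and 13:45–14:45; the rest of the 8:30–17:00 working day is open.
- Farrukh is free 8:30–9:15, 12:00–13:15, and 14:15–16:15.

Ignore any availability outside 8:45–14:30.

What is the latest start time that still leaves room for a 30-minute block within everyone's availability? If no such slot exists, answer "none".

Freya free within 08:30–17:00: 08:30–11:45, 12:00–12:30, 13:00–13:45, 14:45–17:00.
Jun ∩ Brynn: 10:15–13:15, 14:15–17:00.
Jun ∩ Brynn ∩ Freya: 10:15–11:45, 12:00–12:30, 13:00–13:15, 14:45–17:00.
Jun ∩ Brynn ∩ Freya ∩ Farrukh: 12:00–12:30, 13:00–13:15, 14:45–16:15.
Restricted to 08:45–14:30: 12:00–12:30, 13:00–13:15.
Windows ≥ 30 min: 12:00–12:30.
Latest start in the last window 12:00–12:30 is 12:30 − 30 min = 12:00.

12:00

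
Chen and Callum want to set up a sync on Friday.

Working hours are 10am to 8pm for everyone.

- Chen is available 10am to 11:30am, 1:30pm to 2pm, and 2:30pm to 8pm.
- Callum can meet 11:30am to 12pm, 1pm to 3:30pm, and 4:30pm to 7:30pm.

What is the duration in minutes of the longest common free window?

Chen ∩ Callum: 13:30–14:00, 14:30–15:30, 16:30–19:30.
Common window lengths: 30, 60, 180 min; longest is 180.

180 minutes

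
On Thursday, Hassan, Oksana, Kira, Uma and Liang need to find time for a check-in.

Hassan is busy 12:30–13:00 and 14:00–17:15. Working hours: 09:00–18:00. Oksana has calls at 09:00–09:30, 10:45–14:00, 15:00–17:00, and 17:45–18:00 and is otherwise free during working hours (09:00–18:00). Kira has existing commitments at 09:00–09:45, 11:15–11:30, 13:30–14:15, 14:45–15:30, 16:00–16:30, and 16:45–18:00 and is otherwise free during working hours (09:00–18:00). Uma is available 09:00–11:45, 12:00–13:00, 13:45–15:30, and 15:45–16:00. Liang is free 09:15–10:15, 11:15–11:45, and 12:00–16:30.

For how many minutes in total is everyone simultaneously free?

30 minutes

Hassan free within 09:00–18:00: 09:00–12:30, 13:00–14:00, 17:15–18:00.
Oksana free within 09:00–18:00: 09:30–10:45, 14:00–15:00, 17:00–17:45.
Kira free within 09:00–18:00: 09:45–11:15, 11:30–13:30, 14:15–14:45, 15:30–16:00, 16:30–16:45.
Hassan ∩ Oksana: 09:30–10:45, 17:15–17:45.
Hassan ∩ Oksana ∩ Kira: 09:45–10:45.
Hassan ∩ Oksana ∩ Kira ∩ Uma: 09:45–10:45.
Hassan ∩ Oksana ∩ Kira ∩ Uma ∩ Liang: 09:45–10:15.
Total common minutes: 30.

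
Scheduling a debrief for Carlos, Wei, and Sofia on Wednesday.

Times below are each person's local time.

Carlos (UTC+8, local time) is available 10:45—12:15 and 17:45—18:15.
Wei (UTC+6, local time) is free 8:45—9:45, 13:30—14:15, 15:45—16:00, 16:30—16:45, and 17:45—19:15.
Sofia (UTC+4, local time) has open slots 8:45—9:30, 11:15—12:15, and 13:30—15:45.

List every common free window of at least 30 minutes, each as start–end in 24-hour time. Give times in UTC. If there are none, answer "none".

Carlos → UTC: 02:45–04:15, 09:45–10:15.
Wei → UTC: 02:45–03:45, 07:30–08:15, 09:45–10:00, 10:30–10:45, 11:45–13:15.
Sofia → UTC: 04:45–05:30, 07:15–08:15, 09:30–11:45.
Carlos ∩ Wei: 02:45–03:45, 09:45–10:00.
Carlos ∩ Wei ∩ Sofia: 09:45–10:00.
Windows ≥ 30 min: (none).

none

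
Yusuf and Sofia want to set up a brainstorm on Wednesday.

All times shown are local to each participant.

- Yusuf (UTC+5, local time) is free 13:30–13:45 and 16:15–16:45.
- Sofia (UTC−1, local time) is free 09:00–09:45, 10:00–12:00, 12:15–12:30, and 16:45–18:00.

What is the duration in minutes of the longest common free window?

Yusuf → UTC: 08:30–08:45, 11:15–11:45.
Sofia → UTC: 10:00–10:45, 11:00–13:00, 13:15–13:30, 17:45–19:00.
Yusuf ∩ Sofia: 11:15–11:45.
Single common window of 30 minutes.

30 minutes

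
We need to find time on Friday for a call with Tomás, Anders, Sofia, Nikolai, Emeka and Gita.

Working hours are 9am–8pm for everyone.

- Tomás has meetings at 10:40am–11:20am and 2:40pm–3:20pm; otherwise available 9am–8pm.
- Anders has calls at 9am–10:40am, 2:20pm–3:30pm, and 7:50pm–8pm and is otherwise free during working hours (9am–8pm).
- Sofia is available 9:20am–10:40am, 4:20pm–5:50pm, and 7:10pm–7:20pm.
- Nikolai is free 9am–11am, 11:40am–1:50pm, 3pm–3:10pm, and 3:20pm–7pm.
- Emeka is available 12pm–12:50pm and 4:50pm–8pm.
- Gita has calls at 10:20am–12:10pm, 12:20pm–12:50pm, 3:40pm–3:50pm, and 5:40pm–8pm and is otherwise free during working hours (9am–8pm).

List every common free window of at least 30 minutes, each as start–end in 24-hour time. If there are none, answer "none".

16:50–17:40

Tomás free within 09:00–20:00: 09:00–10:40, 11:20–14:40, 15:20–20:00.
Anders free within 09:00–20:00: 10:40–14:20, 15:30–19:50.
Gita free within 09:00–20:00: 09:00–10:20, 12:10–12:20, 12:50–15:40, 15:50–17:40.
Tomás ∩ Anders: 11:20–14:20, 15:30–19:50.
Tomás ∩ Anders ∩ Sofia: 16:20–17:50, 19:10–19:20.
Tomás ∩ Anders ∩ Sofia ∩ Nikolai: 16:20–17:50.
Tomás ∩ Anders ∩ Sofia ∩ Nikolai ∩ Emeka: 16:50–17:50.
Tomás ∩ Anders ∩ Sofia ∩ Nikolai ∩ Emeka ∩ Gita: 16:50–17:40.
Windows ≥ 30 min: 16:50–17:40.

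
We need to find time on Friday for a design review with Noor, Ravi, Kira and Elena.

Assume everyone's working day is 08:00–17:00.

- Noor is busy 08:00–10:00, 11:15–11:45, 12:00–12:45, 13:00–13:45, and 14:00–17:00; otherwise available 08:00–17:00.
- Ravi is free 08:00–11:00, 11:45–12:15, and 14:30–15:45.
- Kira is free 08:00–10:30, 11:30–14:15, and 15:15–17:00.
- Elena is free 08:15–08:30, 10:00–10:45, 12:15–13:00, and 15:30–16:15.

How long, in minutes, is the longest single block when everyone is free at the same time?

30 minutes

Noor free within 08:00–17:00: 10:00–11:15, 11:45–12:00, 12:45–13:00, 13:45–14:00.
Noor ∩ Ravi: 10:00–11:00, 11:45–12:00.
Noor ∩ Ravi ∩ Kira: 10:00–10:30, 11:45–12:00.
Noor ∩ Ravi ∩ Kira ∩ Elena: 10:00–10:30.
Single common window of 30 minutes.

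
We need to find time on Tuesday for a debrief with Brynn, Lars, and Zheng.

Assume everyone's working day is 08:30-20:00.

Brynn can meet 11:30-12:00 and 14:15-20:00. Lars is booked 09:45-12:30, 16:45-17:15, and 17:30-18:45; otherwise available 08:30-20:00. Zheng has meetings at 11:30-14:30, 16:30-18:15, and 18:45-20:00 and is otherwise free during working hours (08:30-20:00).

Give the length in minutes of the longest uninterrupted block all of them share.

Lars free within 08:30–20:00: 08:30–09:45, 12:30–16:45, 17:15–17:30, 18:45–20:00.
Zheng free within 08:30–20:00: 08:30–11:30, 14:30–16:30, 18:15–18:45.
Brynn ∩ Lars: 14:15–16:45, 17:15–17:30, 18:45–20:00.
Brynn ∩ Lars ∩ Zheng: 14:30–16:30.
Single common window of 120 minutes.

120 minutes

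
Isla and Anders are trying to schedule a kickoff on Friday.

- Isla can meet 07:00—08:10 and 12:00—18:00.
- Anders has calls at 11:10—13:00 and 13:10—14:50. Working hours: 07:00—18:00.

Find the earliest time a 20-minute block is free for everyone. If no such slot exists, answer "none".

07:00

Anders free within 07:00–18:00: 07:00–11:10, 13:00–13:10, 14:50–18:00.
Isla ∩ Anders: 07:00–08:10, 13:00–13:10, 14:50–18:00.
Windows ≥ 20 min: 07:00–08:10, 14:50–18:00.
Earliest such window starts at 07:00.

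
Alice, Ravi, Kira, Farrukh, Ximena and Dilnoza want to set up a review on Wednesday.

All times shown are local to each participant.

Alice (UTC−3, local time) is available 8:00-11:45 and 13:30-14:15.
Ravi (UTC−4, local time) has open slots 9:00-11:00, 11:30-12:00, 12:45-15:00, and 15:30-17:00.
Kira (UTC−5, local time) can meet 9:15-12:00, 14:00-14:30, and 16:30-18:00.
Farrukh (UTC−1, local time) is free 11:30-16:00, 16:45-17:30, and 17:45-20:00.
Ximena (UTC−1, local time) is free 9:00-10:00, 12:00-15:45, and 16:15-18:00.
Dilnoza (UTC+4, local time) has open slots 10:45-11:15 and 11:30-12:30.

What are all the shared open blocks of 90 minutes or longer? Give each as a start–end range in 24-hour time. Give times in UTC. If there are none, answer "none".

Alice → UTC: 11:00–14:45, 16:30–17:15.
Ravi → UTC: 13:00–15:00, 15:30–16:00, 16:45–19:00, 19:30–21:00.
Kira → UTC: 14:15–17:00, 19:00–19:30, 21:30–23:00.
Farrukh → UTC: 12:30–17:00, 17:45–18:30, 18:45–21:00.
Ximena → UTC: 10:00–11:00, 13:00–16:45, 17:15–19:00.
Dilnoza → UTC: 06:45–07:15, 07:30–08:30.
Alice ∩ Ravi: 13:00–14:45, 16:45–17:15.
Alice ∩ Ravi ∩ Kira: 14:15–14:45, 16:45–17:00.
Alice ∩ Ravi ∩ Kira ∩ Farrukh: 14:15–14:45, 16:45–17:00.
Alice ∩ Ravi ∩ Kira ∩ Farrukh ∩ Ximena: 14:15–14:45.
Alice ∩ Ravi ∩ Kira ∩ Farrukh ∩ Ximena ∩ Dilnoza: (none).
Windows ≥ 90 min: (none).

none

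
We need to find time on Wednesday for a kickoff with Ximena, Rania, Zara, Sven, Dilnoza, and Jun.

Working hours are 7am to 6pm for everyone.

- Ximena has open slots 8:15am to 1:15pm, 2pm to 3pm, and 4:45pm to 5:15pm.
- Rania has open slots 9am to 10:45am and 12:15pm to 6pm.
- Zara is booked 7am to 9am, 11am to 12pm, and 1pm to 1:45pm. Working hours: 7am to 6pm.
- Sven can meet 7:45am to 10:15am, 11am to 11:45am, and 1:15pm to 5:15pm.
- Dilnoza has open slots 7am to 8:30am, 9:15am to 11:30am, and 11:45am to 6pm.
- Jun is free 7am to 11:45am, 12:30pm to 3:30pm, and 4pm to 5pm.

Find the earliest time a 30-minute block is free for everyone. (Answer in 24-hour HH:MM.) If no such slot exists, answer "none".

Zara free within 07:00–18:00: 09:00–11:00, 12:00–13:00, 13:45–18:00.
Ximena ∩ Rania: 09:00–10:45, 12:15–13:15, 14:00–15:00, 16:45–17:15.
Ximena ∩ Rania ∩ Zara: 09:00–10:45, 12:15–13:00, 14:00–15:00, 16:45–17:15.
Ximena ∩ Rania ∩ Zara ∩ Sven: 09:00–10:15, 14:00–15:00, 16:45–17:15.
Ximena ∩ Rania ∩ Zara ∩ Sven ∩ Dilnoza: 09:15–10:15, 14:00–15:00, 16:45–17:15.
Ximena ∩ Rania ∩ Zara ∩ Sven ∩ Dilnoza ∩ Jun: 09:15–10:15, 14:00–15:00, 16:45–17:00.
Windows ≥ 30 min: 09:15–10:15, 14:00–15:00.
Earliest such window starts at 09:15.

09:15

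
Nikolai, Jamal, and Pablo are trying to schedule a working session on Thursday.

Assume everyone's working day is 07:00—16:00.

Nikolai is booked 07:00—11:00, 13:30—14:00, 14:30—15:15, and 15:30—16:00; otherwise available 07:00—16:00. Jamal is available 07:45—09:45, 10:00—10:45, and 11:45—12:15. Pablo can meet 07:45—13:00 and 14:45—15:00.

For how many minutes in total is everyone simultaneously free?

30 minutes

Nikolai free within 07:00–16:00: 11:00–13:30, 14:00–14:30, 15:15–15:30.
Nikolai ∩ Jamal: 11:45–12:15.
Nikolai ∩ Jamal ∩ Pablo: 11:45–12:15.
Total common minutes: 30.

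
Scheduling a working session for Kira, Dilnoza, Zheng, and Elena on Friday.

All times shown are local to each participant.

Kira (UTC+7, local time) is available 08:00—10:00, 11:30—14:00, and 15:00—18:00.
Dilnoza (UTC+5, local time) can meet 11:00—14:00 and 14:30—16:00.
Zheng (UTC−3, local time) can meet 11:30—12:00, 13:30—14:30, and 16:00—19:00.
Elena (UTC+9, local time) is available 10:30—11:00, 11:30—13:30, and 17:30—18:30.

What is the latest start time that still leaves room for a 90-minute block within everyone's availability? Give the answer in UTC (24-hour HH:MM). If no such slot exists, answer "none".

none

Kira → UTC: 01:00–03:00, 04:30–07:00, 08:00–11:00.
Dilnoza → UTC: 06:00–09:00, 09:30–11:00.
Zheng → UTC: 14:30–15:00, 16:30–17:30, 19:00–22:00.
Elena → UTC: 01:30–02:00, 02:30–04:30, 08:30–09:30.
Kira ∩ Dilnoza: 06:00–07:00, 08:00–09:00, 09:30–11:00.
Kira ∩ Dilnoza ∩ Zheng: (none).
Kira ∩ Dilnoza ∩ Zheng ∩ Elena: (none).
Windows ≥ 90 min: (none).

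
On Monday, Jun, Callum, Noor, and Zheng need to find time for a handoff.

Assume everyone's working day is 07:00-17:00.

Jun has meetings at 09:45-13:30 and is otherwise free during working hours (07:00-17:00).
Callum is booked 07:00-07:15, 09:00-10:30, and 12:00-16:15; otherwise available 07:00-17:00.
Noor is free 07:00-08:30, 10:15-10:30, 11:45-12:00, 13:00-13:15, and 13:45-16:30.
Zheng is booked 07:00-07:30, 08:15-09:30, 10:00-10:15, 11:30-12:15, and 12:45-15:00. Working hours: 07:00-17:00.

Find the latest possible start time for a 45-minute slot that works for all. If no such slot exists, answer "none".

07:30

Jun free within 07:00–17:00: 07:00–09:45, 13:30–17:00.
Callum free within 07:00–17:00: 07:15–09:00, 10:30–12:00, 16:15–17:00.
Zheng free within 07:00–17:00: 07:30–08:15, 09:30–10:00, 10:15–11:30, 12:15–12:45, 15:00–17:00.
Jun ∩ Callum: 07:15–09:00, 16:15–17:00.
Jun ∩ Callum ∩ Noor: 07:15–08:30, 16:15–16:30.
Jun ∩ Callum ∩ Noor ∩ Zheng: 07:30–08:15, 16:15–16:30.
Windows ≥ 45 min: 07:30–08:15.
Latest start in the last window 07:30–08:15 is 08:15 − 45 min = 07:30.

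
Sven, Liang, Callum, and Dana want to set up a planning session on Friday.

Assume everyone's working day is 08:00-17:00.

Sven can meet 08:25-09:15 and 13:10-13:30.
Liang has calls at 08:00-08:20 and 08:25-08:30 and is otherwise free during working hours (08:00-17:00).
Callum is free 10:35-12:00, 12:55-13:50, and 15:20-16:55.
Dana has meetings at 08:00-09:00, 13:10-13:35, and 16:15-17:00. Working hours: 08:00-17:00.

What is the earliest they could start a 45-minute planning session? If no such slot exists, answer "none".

Liang free within 08:00–17:00: 08:20–08:25, 08:30–17:00.
Dana free within 08:00–17:00: 09:00–13:10, 13:35–16:15.
Sven ∩ Liang: 08:30–09:15, 13:10–13:30.
Sven ∩ Liang ∩ Callum: 13:10–13:30.
Sven ∩ Liang ∩ Callum ∩ Dana: (none).
Windows ≥ 45 min: (none).

none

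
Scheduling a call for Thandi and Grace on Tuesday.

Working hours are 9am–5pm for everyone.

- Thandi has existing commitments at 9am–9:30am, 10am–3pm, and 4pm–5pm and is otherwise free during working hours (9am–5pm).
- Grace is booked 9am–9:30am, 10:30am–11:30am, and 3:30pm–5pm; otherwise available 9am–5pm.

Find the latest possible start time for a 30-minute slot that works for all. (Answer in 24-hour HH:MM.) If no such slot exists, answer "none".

Thandi free within 09:00–17:00: 09:30–10:00, 15:00–16:00.
Grace free within 09:00–17:00: 09:30–10:30, 11:30–15:30.
Thandi ∩ Grace: 09:30–10:00, 15:00–15:30.
Windows ≥ 30 min: 09:30–10:00, 15:00–15:30.
Latest start in the last window 15:00–15:30 is 15:30 − 30 min = 15:00.

15:00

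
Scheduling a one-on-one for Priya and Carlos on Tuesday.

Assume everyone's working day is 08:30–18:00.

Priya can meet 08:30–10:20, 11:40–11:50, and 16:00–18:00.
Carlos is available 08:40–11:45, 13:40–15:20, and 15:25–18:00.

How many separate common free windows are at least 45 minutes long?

2

Priya ∩ Carlos: 08:40–10:20, 11:40–11:45, 16:00–18:00.
Windows ≥ 45 min: 08:40–10:20, 16:00–18:00.
That's 2 windows.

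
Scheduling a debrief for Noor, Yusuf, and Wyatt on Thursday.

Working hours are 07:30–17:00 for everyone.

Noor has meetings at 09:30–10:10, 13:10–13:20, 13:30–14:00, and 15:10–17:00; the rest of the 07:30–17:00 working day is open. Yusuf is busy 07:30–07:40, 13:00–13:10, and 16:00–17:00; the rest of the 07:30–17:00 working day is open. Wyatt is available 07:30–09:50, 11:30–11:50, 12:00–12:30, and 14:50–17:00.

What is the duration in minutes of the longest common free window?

110 minutes

Noor free within 07:30–17:00: 07:30–09:30, 10:10–13:10, 13:20–13:30, 14:00–15:10.
Yusuf free within 07:30–17:00: 07:40–13:00, 13:10–16:00.
Noor ∩ Yusuf: 07:40–09:30, 10:10–13:00, 13:20–13:30, 14:00–15:10.
Noor ∩ Yusuf ∩ Wyatt: 07:40–09:30, 11:30–11:50, 12:00–12:30, 14:50–15:10.
Common window lengths: 110, 20, 30, 20 min; longest is 110.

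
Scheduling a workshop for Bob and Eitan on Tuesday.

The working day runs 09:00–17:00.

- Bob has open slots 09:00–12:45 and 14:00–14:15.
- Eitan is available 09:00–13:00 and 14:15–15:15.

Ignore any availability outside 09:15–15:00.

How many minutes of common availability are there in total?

Bob ∩ Eitan: 09:00–12:45.
Restricted to 09:15–15:00: 09:15–12:45.
Total common minutes: 210.

210 minutes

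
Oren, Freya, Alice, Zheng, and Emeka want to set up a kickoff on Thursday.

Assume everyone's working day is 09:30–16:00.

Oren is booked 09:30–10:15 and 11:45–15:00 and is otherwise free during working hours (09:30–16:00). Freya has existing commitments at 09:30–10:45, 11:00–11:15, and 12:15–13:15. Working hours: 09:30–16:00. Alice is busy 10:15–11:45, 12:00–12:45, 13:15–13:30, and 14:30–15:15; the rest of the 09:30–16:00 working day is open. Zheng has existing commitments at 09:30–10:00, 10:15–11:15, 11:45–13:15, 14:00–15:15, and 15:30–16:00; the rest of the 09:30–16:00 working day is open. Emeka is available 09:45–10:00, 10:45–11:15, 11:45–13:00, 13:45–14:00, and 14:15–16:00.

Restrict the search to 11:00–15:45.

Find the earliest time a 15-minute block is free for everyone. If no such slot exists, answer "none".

Oren free within 09:30–16:00: 10:15–11:45, 15:00–16:00.
Freya free within 09:30–16:00: 10:45–11:00, 11:15–12:15, 13:15–16:00.
Alice free within 09:30–16:00: 09:30–10:15, 11:45–12:00, 12:45–13:15, 13:30–14:30, 15:15–16:00.
Zheng free within 09:30–16:00: 10:00–10:15, 11:15–11:45, 13:15–14:00, 15:15–15:30.
Oren ∩ Freya: 10:45–11:00, 11:15–11:45, 15:00–16:00.
Oren ∩ Freya ∩ Alice: 15:15–16:00.
Oren ∩ Freya ∩ Alice ∩ Zheng: 15:15–15:30.
Oren ∩ Freya ∩ Alice ∩ Zheng ∩ Emeka: 15:15–15:30.
Restricted to 11:00–15:45: 15:15–15:30.
Windows ≥ 15 min: 15:15–15:30.
Earliest such window starts at 15:15.

15:15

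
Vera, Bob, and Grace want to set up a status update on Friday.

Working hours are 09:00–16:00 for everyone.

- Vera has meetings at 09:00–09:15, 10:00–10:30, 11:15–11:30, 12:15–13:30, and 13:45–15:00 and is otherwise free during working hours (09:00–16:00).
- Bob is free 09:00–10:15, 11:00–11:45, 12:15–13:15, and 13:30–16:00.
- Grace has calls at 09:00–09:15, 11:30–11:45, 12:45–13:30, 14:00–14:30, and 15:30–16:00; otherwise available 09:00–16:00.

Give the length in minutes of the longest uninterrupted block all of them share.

Vera free within 09:00–16:00: 09:15–10:00, 10:30–11:15, 11:30–12:15, 13:30–13:45, 15:00–16:00.
Grace free within 09:00–16:00: 09:15–11:30, 11:45–12:45, 13:30–14:00, 14:30–15:30.
Vera ∩ Bob: 09:15–10:00, 11:00–11:15, 11:30–11:45, 13:30–13:45, 15:00–16:00.
Vera ∩ Bob ∩ Grace: 09:15–10:00, 11:00–11:15, 13:30–13:45, 15:00–15:30.
Common window lengths: 45, 15, 15, 30 min; longest is 45.

45 minutes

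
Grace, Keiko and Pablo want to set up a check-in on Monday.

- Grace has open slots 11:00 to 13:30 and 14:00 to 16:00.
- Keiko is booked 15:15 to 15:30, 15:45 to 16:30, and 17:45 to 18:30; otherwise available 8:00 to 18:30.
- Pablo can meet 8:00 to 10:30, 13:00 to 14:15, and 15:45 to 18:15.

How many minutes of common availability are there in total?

Keiko free within 08:00–18:30: 08:00–15:15, 15:30–15:45, 16:30–17:45.
Grace ∩ Keiko: 11:00–13:30, 14:00–15:15, 15:30–15:45.
Grace ∩ Keiko ∩ Pablo: 13:00–13:30, 14:00–14:15.
Total common minutes: 30 + 15 = 45.

45 minutes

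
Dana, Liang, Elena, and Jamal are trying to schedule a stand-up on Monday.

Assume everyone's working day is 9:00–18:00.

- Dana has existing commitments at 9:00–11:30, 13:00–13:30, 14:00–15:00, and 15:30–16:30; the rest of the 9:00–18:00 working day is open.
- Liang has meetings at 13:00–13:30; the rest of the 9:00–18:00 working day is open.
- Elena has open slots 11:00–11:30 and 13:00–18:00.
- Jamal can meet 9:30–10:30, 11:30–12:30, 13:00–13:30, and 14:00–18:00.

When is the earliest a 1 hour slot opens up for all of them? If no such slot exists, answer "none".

Dana free within 09:00–18:00: 11:30–13:00, 13:30–14:00, 15:00–15:30, 16:30–18:00.
Liang free within 09:00–18:00: 09:00–13:00, 13:30–18:00.
Dana ∩ Liang: 11:30–13:00, 13:30–14:00, 15:00–15:30, 16:30–18:00.
Dana ∩ Liang ∩ Elena: 13:30–14:00, 15:00–15:30, 16:30–18:00.
Dana ∩ Liang ∩ Elena ∩ Jamal: 15:00–15:30, 16:30–18:00.
Windows ≥ 60 min: 16:30–18:00.
Earliest such window starts at 16:30.

16:30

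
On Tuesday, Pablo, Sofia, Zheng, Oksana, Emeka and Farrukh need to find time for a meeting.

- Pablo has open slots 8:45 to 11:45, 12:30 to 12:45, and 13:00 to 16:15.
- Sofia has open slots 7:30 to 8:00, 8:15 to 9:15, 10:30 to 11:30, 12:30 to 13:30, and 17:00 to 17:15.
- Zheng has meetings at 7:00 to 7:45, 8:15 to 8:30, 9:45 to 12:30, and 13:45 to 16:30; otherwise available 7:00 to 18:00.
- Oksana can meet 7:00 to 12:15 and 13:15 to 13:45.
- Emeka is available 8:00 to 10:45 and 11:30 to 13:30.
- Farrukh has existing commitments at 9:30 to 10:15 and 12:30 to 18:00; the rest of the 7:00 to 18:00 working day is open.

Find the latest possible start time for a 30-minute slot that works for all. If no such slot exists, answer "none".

Zheng free within 07:00–18:00: 07:45–08:15, 08:30–09:45, 12:30–13:45, 16:30–18:00.
Farrukh free within 07:00–18:00: 07:00–09:30, 10:15–12:30.
Pablo ∩ Sofia: 08:45–09:15, 10:30–11:30, 12:30–12:45, 13:00–13:30.
Pablo ∩ Sofia ∩ Zheng: 08:45–09:15, 12:30–12:45, 13:00–13:30.
Pablo ∩ Sofia ∩ Zheng ∩ Oksana: 08:45–09:15, 13:15–13:30.
Pablo ∩ Sofia ∩ Zheng ∩ Oksana ∩ Emeka: 08:45–09:15, 13:15–13:30.
Pablo ∩ Sofia ∩ Zheng ∩ Oksana ∩ Emeka ∩ Farrukh: 08:45–09:15.
Windows ≥ 30 min: 08:45–09:15.
Latest start in the last window 08:45–09:15 is 09:15 − 30 min = 08:45.

08:45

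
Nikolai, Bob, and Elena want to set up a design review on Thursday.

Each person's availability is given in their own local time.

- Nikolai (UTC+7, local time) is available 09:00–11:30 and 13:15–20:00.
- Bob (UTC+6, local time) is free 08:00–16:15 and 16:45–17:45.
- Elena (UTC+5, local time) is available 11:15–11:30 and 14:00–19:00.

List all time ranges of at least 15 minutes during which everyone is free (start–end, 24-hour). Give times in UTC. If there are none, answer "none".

Nikolai → UTC: 02:00–04:30, 06:15–13:00.
Bob → UTC: 02:00–10:15, 10:45–11:45.
Elena → UTC: 06:15–06:30, 09:00–14:00.
Nikolai ∩ Bob: 02:00–04:30, 06:15–10:15, 10:45–11:45.
Nikolai ∩ Bob ∩ Elena: 06:15–06:30, 09:00–10:15, 10:45–11:45.
Windows ≥ 15 min: 06:15–06:30, 09:00–10:15, 10:45–11:45.

06:15–06:30, 09:00–10:15, 10:45–11:45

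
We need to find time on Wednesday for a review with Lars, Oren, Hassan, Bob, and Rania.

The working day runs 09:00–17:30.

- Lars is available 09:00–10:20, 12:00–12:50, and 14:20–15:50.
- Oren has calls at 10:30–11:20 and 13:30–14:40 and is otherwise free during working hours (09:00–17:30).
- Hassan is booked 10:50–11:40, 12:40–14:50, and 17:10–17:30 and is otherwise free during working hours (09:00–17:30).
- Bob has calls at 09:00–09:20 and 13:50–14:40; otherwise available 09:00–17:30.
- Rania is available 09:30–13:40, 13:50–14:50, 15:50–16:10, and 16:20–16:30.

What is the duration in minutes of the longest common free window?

Oren free within 09:00–17:30: 09:00–10:30, 11:20–13:30, 14:40–17:30.
Hassan free within 09:00–17:30: 09:00–10:50, 11:40–12:40, 14:50–17:10.
Bob free within 09:00–17:30: 09:20–13:50, 14:40–17:30.
Lars ∩ Oren: 09:00–10:20, 12:00–12:50, 14:40–15:50.
Lars ∩ Oren ∩ Hassan: 09:00–10:20, 12:00–12:40, 14:50–15:50.
Lars ∩ Oren ∩ Hassan ∩ Bob: 09:20–10:20, 12:00–12:40, 14:50–15:50.
Lars ∩ Oren ∩ Hassan ∩ Bob ∩ Rania: 09:30–10:20, 12:00–12:40.
Common window lengths: 50, 40 min; longest is 50.

50 minutes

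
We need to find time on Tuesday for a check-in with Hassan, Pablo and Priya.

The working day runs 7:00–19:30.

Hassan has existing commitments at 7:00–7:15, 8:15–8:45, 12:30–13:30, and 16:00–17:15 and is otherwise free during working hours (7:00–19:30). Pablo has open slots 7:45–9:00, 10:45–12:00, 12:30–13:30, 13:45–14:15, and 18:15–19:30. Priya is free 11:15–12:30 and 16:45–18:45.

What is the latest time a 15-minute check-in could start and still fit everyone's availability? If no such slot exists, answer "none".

Hassan free within 07:00–19:30: 07:15–08:15, 08:45–12:30, 13:30–16:00, 17:15–19:30.
Hassan ∩ Pablo: 07:45–08:15, 08:45–09:00, 10:45–12:00, 13:45–14:15, 18:15–19:30.
Hassan ∩ Pablo ∩ Priya: 11:15–12:00, 18:15–18:45.
Windows ≥ 15 min: 11:15–12:00, 18:15–18:45.
Latest start in the last window 18:15–18:45 is 18:45 − 15 min = 18:30.

18:30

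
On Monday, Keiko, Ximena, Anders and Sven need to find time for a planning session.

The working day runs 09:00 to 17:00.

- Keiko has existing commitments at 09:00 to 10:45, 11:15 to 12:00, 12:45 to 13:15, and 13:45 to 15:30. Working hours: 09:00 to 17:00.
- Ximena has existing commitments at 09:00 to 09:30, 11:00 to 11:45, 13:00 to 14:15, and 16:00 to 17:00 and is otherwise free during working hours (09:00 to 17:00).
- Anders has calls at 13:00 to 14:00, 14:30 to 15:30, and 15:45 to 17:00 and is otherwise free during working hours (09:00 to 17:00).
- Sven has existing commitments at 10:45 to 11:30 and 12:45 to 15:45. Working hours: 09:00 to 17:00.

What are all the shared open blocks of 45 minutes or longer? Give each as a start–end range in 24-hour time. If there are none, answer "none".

Keiko free within 09:00–17:00: 10:45–11:15, 12:00–12:45, 13:15–13:45, 15:30–17:00.
Ximena free within 09:00–17:00: 09:30–11:00, 11:45–13:00, 14:15–16:00.
Anders free within 09:00–17:00: 09:00–13:00, 14:00–14:30, 15:30–15:45.
Sven free within 09:00–17:00: 09:00–10:45, 11:30–12:45, 15:45–17:00.
Keiko ∩ Ximena: 10:45–11:00, 12:00–12:45, 15:30–16:00.
Keiko ∩ Ximena ∩ Anders: 10:45–11:00, 12:00–12:45, 15:30–15:45.
Keiko ∩ Ximena ∩ Anders ∩ Sven: 12:00–12:45.
Windows ≥ 45 min: 12:00–12:45.

12:00–12:45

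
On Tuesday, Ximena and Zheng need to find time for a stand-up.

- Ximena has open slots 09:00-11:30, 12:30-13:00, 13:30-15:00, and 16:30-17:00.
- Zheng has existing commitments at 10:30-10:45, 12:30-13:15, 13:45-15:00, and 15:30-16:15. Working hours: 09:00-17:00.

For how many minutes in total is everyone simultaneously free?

180 minutes

Zheng free within 09:00–17:00: 09:00–10:30, 10:45–12:30, 13:15–13:45, 15:00–15:30, 16:15–17:00.
Ximena ∩ Zheng: 09:00–10:30, 10:45–11:30, 13:30–13:45, 16:30–17:00.
Total common minutes: 90 + 45 + 15 + 30 = 180.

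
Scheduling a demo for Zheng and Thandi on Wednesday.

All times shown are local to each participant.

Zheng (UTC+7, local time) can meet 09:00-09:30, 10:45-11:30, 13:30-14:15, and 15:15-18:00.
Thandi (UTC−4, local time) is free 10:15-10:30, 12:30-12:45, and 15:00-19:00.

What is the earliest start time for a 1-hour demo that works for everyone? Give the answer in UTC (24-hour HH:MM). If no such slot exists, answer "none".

Zheng → UTC: 02:00–02:30, 03:45–04:30, 06:30–07:15, 08:15–11:00.
Thandi → UTC: 14:15–14:30, 16:30–16:45, 19:00–23:00.
Zheng ∩ Thandi: (none).
Windows ≥ 60 min: (none).

none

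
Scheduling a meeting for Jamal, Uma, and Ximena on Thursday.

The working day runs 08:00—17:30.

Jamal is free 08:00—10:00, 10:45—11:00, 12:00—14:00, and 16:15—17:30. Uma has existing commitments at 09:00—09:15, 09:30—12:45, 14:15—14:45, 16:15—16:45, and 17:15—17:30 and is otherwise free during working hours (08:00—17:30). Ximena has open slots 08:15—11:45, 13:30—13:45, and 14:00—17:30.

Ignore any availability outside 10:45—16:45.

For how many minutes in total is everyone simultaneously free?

Uma free within 08:00–17:30: 08:00–09:00, 09:15–09:30, 12:45–14:15, 14:45–16:15, 16:45–17:15.
Jamal ∩ Uma: 08:00–09:00, 09:15–09:30, 12:45–14:00, 16:45–17:15.
Jamal ∩ Uma ∩ Ximena: 08:15–09:00, 09:15–09:30, 13:30–13:45, 16:45–17:15.
Restricted to 10:45–16:45: 13:30–13:45.
Total common minutes: 15.

15 minutes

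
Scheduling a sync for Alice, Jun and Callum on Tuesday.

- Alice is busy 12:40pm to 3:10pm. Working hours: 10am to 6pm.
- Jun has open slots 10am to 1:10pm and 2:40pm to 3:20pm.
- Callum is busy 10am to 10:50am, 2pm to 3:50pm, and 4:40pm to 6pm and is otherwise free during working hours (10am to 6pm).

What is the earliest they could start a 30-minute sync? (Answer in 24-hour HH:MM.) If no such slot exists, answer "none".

10:50

Alice free within 10:00–18:00: 10:00–12:40, 15:10–18:00.
Callum free within 10:00–18:00: 10:50–14:00, 15:50–16:40.
Alice ∩ Jun: 10:00–12:40, 15:10–15:20.
Alice ∩ Jun ∩ Callum: 10:50–12:40.
Windows ≥ 30 min: 10:50–12:40.
Earliest such window starts at 10:50.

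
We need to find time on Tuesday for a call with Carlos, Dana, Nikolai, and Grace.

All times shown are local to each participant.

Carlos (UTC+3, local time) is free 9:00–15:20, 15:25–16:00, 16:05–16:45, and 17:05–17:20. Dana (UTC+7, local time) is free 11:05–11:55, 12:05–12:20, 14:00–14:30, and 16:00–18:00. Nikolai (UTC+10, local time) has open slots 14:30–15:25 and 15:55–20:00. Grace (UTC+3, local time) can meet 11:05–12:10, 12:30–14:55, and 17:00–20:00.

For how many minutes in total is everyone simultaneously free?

Carlos → UTC: 06:00–12:20, 12:25–13:00, 13:05–13:45, 14:05–14:20.
Dana → UTC: 04:05–04:55, 05:05–05:20, 07:00–07:30, 09:00–11:00.
Nikolai → UTC: 04:30–05:25, 05:55–10:00.
Grace → UTC: 08:05–09:10, 09:30–11:55, 14:00–17:00.
Carlos ∩ Dana: 07:00–07:30, 09:00–11:00.
Carlos ∩ Dana ∩ Nikolai: 07:00–07:30, 09:00–10:00.
Carlos ∩ Dana ∩ Nikolai ∩ Grace: 09:00–09:10, 09:30–10:00.
Total common minutes: 10 + 30 = 40.

40 minutes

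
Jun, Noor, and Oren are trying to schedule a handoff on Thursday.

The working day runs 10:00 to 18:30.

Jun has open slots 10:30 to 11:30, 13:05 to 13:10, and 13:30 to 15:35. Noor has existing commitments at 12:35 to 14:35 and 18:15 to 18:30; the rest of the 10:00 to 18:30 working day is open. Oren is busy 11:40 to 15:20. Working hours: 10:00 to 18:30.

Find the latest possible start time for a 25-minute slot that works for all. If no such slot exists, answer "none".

11:05

Noor free within 10:00–18:30: 10:00–12:35, 14:35–18:15.
Oren free within 10:00–18:30: 10:00–11:40, 15:20–18:30.
Jun ∩ Noor: 10:30–11:30, 14:35–15:35.
Jun ∩ Noor ∩ Oren: 10:30–11:30, 15:20–15:35.
Windows ≥ 25 min: 10:30–11:30.
Latest start in the last window 10:30–11:30 is 11:30 − 25 min = 11:05.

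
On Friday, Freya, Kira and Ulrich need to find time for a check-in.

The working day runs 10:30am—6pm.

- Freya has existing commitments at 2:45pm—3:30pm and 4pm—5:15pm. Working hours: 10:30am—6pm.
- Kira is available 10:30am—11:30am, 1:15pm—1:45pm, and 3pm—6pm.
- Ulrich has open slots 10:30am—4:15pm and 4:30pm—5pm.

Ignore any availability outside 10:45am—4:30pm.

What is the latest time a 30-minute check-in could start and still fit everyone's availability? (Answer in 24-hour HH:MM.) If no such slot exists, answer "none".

Freya free within 10:30–18:00: 10:30–14:45, 15:30–16:00, 17:15–18:00.
Freya ∩ Kira: 10:30–11:30, 13:15–13:45, 15:30–16:00, 17:15–18:00.
Freya ∩ Kira ∩ Ulrich: 10:30–11:30, 13:15–13:45, 15:30–16:00.
Restricted to 10:45–16:30: 10:45–11:30, 13:15–13:45, 15:30–16:00.
Windows ≥ 30 min: 10:45–11:30, 13:15–13:45, 15:30–16:00.
Latest start in the last window 15:30–16:00 is 16:00 − 30 min = 15:30.

15:30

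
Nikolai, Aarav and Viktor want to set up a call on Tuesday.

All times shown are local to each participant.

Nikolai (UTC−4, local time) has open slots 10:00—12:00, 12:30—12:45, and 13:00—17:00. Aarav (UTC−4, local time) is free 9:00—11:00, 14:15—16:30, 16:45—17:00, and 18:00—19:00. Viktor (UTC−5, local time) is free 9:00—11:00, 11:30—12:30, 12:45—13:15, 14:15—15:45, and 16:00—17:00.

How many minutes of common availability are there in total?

135 minutes

Nikolai → UTC: 14:00–16:00, 16:30–16:45, 17:00–21:00.
Aarav → UTC: 13:00–15:00, 18:15–20:30, 20:45–21:00, 22:00–23:00.
Viktor → UTC: 14:00–16:00, 16:30–17:30, 17:45–18:15, 19:15–20:45, 21:00–22:00.
Nikolai ∩ Aarav: 14:00–15:00, 18:15–20:30, 20:45–21:00.
Nikolai ∩ Aarav ∩ Viktor: 14:00–15:00, 19:15–20:30.
Total common minutes: 60 + 75 = 135.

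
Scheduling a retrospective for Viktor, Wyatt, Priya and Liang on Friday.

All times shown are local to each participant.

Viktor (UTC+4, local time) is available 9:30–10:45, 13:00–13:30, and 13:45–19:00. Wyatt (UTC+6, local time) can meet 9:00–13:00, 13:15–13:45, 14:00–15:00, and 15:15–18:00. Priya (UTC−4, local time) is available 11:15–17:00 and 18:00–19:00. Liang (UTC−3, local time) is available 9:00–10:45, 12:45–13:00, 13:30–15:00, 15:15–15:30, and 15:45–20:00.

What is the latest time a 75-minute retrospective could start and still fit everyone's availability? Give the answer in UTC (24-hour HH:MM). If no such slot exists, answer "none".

none

Viktor → UTC: 05:30–06:45, 09:00–09:30, 09:45–15:00.
Wyatt → UTC: 03:00–07:00, 07:15–07:45, 08:00–09:00, 09:15–12:00.
Priya → UTC: 15:15–21:00, 22:00–23:00.
Liang → UTC: 12:00–13:45, 15:45–16:00, 16:30–18:00, 18:15–18:30, 18:45–23:00.
Viktor ∩ Wyatt: 05:30–06:45, 09:15–09:30, 09:45–12:00.
Viktor ∩ Wyatt ∩ Priya: (none).
Viktor ∩ Wyatt ∩ Priya ∩ Liang: (none).
Windows ≥ 75 min: (none).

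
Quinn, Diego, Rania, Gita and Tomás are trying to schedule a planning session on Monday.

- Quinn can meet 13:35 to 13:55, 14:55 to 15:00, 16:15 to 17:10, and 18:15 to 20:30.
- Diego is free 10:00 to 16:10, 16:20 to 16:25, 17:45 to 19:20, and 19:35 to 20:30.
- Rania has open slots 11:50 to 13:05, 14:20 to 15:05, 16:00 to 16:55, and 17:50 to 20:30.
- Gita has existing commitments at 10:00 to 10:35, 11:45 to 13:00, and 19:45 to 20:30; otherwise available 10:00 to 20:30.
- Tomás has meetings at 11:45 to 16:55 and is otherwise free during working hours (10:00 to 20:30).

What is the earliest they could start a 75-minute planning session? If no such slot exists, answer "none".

Gita free within 10:00–20:30: 10:35–11:45, 13:00–19:45.
Tomás free within 10:00–20:30: 10:00–11:45, 16:55–20:30.
Quinn ∩ Diego: 13:35–13:55, 14:55–15:00, 16:20–16:25, 18:15–19:20, 19:35–20:30.
Quinn ∩ Diego ∩ Rania: 14:55–15:00, 16:20–16:25, 18:15–19:20, 19:35–20:30.
Quinn ∩ Diego ∩ Rania ∩ Gita: 14:55–15:00, 16:20–16:25, 18:15–19:20, 19:35–19:45.
Quinn ∩ Diego ∩ Rania ∩ Gita ∩ Tomás: 18:15–19:20, 19:35–19:45.
Windows ≥ 75 min: (none).

none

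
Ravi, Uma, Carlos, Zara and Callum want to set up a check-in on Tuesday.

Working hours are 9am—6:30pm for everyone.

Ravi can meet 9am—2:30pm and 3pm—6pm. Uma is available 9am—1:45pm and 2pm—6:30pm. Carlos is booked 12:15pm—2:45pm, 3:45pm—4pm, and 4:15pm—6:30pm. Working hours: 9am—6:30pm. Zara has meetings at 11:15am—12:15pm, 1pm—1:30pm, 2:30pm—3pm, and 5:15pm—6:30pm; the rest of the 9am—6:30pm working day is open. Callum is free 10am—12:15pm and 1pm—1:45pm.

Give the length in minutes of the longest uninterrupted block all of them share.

75 minutes

Carlos free within 09:00–18:30: 09:00–12:15, 14:45–15:45, 16:00–16:15.
Zara free within 09:00–18:30: 09:00–11:15, 12:15–13:00, 13:30–14:30, 15:00–17:15.
Ravi ∩ Uma: 09:00–13:45, 14:00–14:30, 15:00–18:00.
Ravi ∩ Uma ∩ Carlos: 09:00–12:15, 15:00–15:45, 16:00–16:15.
Ravi ∩ Uma ∩ Carlos ∩ Zara: 09:00–11:15, 15:00–15:45, 16:00–16:15.
Ravi ∩ Uma ∩ Carlos ∩ Zara ∩ Callum: 10:00–11:15.
Single common window of 75 minutes.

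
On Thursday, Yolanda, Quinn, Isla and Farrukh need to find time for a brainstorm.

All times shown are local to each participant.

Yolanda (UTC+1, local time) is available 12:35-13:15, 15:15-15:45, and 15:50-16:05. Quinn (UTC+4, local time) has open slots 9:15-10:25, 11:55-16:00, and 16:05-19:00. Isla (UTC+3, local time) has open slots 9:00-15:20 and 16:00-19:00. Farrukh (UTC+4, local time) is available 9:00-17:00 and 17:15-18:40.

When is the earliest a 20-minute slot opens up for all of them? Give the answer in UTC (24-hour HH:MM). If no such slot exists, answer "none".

Yolanda → UTC: 11:35–12:15, 14:15–14:45, 14:50–15:05.
Quinn → UTC: 05:15–06:25, 07:55–12:00, 12:05–15:00.
Isla → UTC: 06:00–12:20, 13:00–16:00.
Farrukh → UTC: 05:00–13:00, 13:15–14:40.
Yolanda ∩ Quinn: 11:35–12:00, 12:05–12:15, 14:15–14:45, 14:50–15:00.
Yolanda ∩ Quinn ∩ Isla: 11:35–12:00, 12:05–12:15, 14:15–14:45, 14:50–15:00.
Yolanda ∩ Quinn ∩ Isla ∩ Farrukh: 11:35–12:00, 12:05–12:15, 14:15–14:40.
Windows ≥ 20 min: 11:35–12:00, 14:15–14:40.
Earliest such window starts at 11:35.

11:35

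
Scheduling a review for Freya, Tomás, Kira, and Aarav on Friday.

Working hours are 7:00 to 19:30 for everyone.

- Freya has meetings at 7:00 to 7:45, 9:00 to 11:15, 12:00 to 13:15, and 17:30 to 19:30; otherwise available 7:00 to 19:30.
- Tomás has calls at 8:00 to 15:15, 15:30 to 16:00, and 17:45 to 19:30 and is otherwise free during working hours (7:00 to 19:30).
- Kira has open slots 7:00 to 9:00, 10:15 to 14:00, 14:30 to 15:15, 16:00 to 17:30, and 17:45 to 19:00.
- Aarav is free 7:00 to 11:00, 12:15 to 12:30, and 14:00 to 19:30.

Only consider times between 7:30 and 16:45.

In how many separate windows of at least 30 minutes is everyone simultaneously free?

Freya free within 07:00–19:30: 07:45–09:00, 11:15–12:00, 13:15–17:30.
Tomás free within 07:00–19:30: 07:00–08:00, 15:15–15:30, 16:00–17:45.
Freya ∩ Tomás: 07:45–08:00, 15:15–15:30, 16:00–17:30.
Freya ∩ Tomás ∩ Kira: 07:45–08:00, 16:00–17:30.
Freya ∩ Tomás ∩ Kira ∩ Aarav: 07:45–08:00, 16:00–17:30.
Restricted to 07:30–16:45: 07:45–08:00, 16:00–16:45.
Windows ≥ 30 min: 16:00–16:45.
That's 1 window.

1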